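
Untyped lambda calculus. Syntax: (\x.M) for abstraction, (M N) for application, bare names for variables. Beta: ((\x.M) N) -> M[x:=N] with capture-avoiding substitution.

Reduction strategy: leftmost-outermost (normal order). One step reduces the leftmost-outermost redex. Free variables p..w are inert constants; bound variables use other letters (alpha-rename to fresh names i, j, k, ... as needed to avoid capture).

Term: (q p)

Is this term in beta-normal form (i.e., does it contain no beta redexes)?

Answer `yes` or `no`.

Answer: yes

Derivation:
Term: (q p)
No beta redexes found.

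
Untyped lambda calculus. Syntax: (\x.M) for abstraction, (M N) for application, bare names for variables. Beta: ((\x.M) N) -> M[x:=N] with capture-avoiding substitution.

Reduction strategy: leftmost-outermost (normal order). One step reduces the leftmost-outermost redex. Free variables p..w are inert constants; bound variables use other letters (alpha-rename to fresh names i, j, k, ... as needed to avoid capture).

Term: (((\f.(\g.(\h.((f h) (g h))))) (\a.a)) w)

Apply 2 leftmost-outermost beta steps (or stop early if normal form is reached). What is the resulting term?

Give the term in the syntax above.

Answer: (\h.(((\a.a) h) (w h)))

Derivation:
Step 0: (((\f.(\g.(\h.((f h) (g h))))) (\a.a)) w)
Step 1: ((\g.(\h.(((\a.a) h) (g h)))) w)
Step 2: (\h.(((\a.a) h) (w h)))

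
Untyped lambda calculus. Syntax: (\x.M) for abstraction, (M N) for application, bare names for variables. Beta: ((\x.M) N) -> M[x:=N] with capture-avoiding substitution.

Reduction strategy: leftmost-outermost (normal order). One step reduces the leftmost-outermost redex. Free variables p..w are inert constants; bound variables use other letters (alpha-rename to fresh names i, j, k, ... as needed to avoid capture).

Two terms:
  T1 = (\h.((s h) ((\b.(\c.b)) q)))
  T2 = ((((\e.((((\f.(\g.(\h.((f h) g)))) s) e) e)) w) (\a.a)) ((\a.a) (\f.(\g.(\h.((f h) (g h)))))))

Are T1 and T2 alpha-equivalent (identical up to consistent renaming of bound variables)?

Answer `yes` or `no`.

Answer: no

Derivation:
Term 1: (\h.((s h) ((\b.(\c.b)) q)))
Term 2: ((((\e.((((\f.(\g.(\h.((f h) g)))) s) e) e)) w) (\a.a)) ((\a.a) (\f.(\g.(\h.((f h) (g h)))))))
Alpha-equivalence: compare structure up to binder renaming.
Result: False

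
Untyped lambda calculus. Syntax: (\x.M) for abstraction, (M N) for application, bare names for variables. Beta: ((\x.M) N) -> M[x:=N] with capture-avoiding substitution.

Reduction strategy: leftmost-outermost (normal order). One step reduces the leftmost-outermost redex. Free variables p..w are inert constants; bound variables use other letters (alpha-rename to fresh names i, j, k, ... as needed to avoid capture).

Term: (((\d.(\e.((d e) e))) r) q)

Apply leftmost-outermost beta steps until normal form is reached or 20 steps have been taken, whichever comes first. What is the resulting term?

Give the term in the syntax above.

Step 0: (((\d.(\e.((d e) e))) r) q)
Step 1: ((\e.((r e) e)) q)
Step 2: ((r q) q)

Answer: ((r q) q)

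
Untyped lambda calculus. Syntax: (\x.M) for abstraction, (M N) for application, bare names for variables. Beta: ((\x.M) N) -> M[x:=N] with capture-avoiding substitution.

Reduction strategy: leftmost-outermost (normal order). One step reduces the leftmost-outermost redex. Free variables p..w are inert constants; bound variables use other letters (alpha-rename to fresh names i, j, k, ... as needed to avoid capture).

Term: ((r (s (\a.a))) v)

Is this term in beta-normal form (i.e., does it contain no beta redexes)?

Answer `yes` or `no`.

Term: ((r (s (\a.a))) v)
No beta redexes found.

Answer: yes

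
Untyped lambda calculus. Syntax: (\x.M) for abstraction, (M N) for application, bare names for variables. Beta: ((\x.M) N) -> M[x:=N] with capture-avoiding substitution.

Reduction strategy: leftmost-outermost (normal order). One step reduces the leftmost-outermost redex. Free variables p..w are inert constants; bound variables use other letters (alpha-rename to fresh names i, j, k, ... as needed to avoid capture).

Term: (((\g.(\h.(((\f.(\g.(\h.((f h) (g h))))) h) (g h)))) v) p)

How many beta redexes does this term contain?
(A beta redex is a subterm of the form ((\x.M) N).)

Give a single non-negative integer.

Term: (((\g.(\h.(((\f.(\g.(\h.((f h) (g h))))) h) (g h)))) v) p)
  Redex: ((\g.(\h.(((\f.(\g.(\h.((f h) (g h))))) h) (g h)))) v)
  Redex: ((\f.(\g.(\h.((f h) (g h))))) h)
Total redexes: 2

Answer: 2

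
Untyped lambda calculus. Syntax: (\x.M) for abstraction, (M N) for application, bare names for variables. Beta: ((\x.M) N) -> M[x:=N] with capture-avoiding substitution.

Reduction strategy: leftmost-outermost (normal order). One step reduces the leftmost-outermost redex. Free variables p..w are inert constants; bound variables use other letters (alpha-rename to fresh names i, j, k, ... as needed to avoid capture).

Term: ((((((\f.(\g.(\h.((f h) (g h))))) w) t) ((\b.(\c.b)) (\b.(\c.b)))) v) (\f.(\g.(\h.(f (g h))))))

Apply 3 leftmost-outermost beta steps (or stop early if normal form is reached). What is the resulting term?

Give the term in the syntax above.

Step 0: ((((((\f.(\g.(\h.((f h) (g h))))) w) t) ((\b.(\c.b)) (\b.(\c.b)))) v) (\f.(\g.(\h.(f (g h))))))
Step 1: (((((\g.(\h.((w h) (g h)))) t) ((\b.(\c.b)) (\b.(\c.b)))) v) (\f.(\g.(\h.(f (g h))))))
Step 2: ((((\h.((w h) (t h))) ((\b.(\c.b)) (\b.(\c.b)))) v) (\f.(\g.(\h.(f (g h))))))
Step 3: ((((w ((\b.(\c.b)) (\b.(\c.b)))) (t ((\b.(\c.b)) (\b.(\c.b))))) v) (\f.(\g.(\h.(f (g h))))))

Answer: ((((w ((\b.(\c.b)) (\b.(\c.b)))) (t ((\b.(\c.b)) (\b.(\c.b))))) v) (\f.(\g.(\h.(f (g h))))))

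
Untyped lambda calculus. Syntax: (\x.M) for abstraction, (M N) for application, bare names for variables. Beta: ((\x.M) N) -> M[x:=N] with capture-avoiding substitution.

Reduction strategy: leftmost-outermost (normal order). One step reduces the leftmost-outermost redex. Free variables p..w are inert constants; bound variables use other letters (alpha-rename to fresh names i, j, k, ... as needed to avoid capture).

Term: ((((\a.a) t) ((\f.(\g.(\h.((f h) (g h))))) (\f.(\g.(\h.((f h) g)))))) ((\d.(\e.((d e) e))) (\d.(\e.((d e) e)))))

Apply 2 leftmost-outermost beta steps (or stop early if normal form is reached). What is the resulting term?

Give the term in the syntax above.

Step 0: ((((\a.a) t) ((\f.(\g.(\h.((f h) (g h))))) (\f.(\g.(\h.((f h) g)))))) ((\d.(\e.((d e) e))) (\d.(\e.((d e) e)))))
Step 1: ((t ((\f.(\g.(\h.((f h) (g h))))) (\f.(\g.(\h.((f h) g)))))) ((\d.(\e.((d e) e))) (\d.(\e.((d e) e)))))
Step 2: ((t (\g.(\h.(((\f.(\g.(\h.((f h) g)))) h) (g h))))) ((\d.(\e.((d e) e))) (\d.(\e.((d e) e)))))

Answer: ((t (\g.(\h.(((\f.(\g.(\h.((f h) g)))) h) (g h))))) ((\d.(\e.((d e) e))) (\d.(\e.((d e) e)))))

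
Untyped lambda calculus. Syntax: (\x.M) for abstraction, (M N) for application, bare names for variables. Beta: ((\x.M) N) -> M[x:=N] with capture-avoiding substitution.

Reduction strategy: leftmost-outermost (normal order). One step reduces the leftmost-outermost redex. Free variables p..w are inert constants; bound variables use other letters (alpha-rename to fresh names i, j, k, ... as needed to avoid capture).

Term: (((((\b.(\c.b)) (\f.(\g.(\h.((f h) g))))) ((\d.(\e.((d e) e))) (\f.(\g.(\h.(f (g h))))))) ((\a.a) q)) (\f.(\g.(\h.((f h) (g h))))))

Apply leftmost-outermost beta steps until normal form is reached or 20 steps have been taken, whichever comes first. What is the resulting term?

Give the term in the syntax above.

Answer: (\h.((q h) (\f.(\g.(\h.((f h) (g h)))))))

Derivation:
Step 0: (((((\b.(\c.b)) (\f.(\g.(\h.((f h) g))))) ((\d.(\e.((d e) e))) (\f.(\g.(\h.(f (g h))))))) ((\a.a) q)) (\f.(\g.(\h.((f h) (g h))))))
Step 1: ((((\c.(\f.(\g.(\h.((f h) g))))) ((\d.(\e.((d e) e))) (\f.(\g.(\h.(f (g h))))))) ((\a.a) q)) (\f.(\g.(\h.((f h) (g h))))))
Step 2: (((\f.(\g.(\h.((f h) g)))) ((\a.a) q)) (\f.(\g.(\h.((f h) (g h))))))
Step 3: ((\g.(\h.((((\a.a) q) h) g))) (\f.(\g.(\h.((f h) (g h))))))
Step 4: (\h.((((\a.a) q) h) (\f.(\g.(\h.((f h) (g h)))))))
Step 5: (\h.((q h) (\f.(\g.(\h.((f h) (g h)))))))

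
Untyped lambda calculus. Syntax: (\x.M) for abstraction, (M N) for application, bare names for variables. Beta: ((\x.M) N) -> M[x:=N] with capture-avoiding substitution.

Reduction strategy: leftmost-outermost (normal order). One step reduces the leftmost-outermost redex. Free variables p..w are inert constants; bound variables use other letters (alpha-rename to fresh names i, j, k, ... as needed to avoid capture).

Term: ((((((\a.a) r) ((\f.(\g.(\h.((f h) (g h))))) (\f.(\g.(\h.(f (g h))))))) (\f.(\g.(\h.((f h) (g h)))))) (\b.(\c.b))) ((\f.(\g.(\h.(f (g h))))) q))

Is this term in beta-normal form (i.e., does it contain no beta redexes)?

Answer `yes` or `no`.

Term: ((((((\a.a) r) ((\f.(\g.(\h.((f h) (g h))))) (\f.(\g.(\h.(f (g h))))))) (\f.(\g.(\h.((f h) (g h)))))) (\b.(\c.b))) ((\f.(\g.(\h.(f (g h))))) q))
Found 3 beta redex(es).

Answer: no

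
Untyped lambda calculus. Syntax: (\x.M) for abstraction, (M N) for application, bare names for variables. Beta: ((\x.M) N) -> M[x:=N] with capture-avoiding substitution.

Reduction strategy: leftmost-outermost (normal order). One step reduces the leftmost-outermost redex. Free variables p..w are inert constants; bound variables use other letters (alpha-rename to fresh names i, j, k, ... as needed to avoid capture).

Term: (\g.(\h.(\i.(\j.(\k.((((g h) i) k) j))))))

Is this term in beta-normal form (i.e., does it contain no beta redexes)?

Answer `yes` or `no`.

Answer: yes

Derivation:
Term: (\g.(\h.(\i.(\j.(\k.((((g h) i) k) j))))))
No beta redexes found.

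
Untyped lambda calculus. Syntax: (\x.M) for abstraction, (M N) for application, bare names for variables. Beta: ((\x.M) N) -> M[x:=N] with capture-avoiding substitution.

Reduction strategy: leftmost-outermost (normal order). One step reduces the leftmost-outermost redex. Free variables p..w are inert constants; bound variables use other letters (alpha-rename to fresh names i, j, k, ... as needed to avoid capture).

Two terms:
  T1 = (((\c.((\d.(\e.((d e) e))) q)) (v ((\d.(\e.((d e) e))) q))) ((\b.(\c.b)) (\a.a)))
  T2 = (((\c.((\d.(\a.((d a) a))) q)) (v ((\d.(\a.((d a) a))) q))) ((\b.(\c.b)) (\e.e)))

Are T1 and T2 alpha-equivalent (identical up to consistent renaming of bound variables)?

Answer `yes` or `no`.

Term 1: (((\c.((\d.(\e.((d e) e))) q)) (v ((\d.(\e.((d e) e))) q))) ((\b.(\c.b)) (\a.a)))
Term 2: (((\c.((\d.(\a.((d a) a))) q)) (v ((\d.(\a.((d a) a))) q))) ((\b.(\c.b)) (\e.e)))
Alpha-equivalence: compare structure up to binder renaming.
Result: True

Answer: yes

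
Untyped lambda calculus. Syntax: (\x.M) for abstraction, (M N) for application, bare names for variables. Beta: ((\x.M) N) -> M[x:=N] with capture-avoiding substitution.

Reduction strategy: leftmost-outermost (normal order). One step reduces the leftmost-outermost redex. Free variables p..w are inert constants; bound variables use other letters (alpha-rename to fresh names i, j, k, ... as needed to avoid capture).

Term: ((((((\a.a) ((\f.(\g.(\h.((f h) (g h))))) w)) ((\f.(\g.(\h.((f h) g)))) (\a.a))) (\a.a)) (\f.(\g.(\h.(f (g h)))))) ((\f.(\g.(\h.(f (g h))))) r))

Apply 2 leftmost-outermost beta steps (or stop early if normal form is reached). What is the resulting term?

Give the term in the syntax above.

Step 0: ((((((\a.a) ((\f.(\g.(\h.((f h) (g h))))) w)) ((\f.(\g.(\h.((f h) g)))) (\a.a))) (\a.a)) (\f.(\g.(\h.(f (g h)))))) ((\f.(\g.(\h.(f (g h))))) r))
Step 1: ((((((\f.(\g.(\h.((f h) (g h))))) w) ((\f.(\g.(\h.((f h) g)))) (\a.a))) (\a.a)) (\f.(\g.(\h.(f (g h)))))) ((\f.(\g.(\h.(f (g h))))) r))
Step 2: (((((\g.(\h.((w h) (g h)))) ((\f.(\g.(\h.((f h) g)))) (\a.a))) (\a.a)) (\f.(\g.(\h.(f (g h)))))) ((\f.(\g.(\h.(f (g h))))) r))

Answer: (((((\g.(\h.((w h) (g h)))) ((\f.(\g.(\h.((f h) g)))) (\a.a))) (\a.a)) (\f.(\g.(\h.(f (g h)))))) ((\f.(\g.(\h.(f (g h))))) r))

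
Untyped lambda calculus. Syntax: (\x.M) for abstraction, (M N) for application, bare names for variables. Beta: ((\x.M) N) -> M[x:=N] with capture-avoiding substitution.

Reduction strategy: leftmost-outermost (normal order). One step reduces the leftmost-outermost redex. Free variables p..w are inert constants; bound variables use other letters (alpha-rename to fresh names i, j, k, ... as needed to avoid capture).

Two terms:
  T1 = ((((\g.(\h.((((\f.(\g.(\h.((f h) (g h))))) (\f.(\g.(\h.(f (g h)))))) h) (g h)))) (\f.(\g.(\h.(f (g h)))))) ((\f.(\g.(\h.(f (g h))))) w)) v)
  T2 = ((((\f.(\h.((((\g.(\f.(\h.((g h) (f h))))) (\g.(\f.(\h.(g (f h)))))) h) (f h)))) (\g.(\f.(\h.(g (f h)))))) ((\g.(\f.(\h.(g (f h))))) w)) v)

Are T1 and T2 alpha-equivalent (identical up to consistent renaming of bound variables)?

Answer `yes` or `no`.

Answer: yes

Derivation:
Term 1: ((((\g.(\h.((((\f.(\g.(\h.((f h) (g h))))) (\f.(\g.(\h.(f (g h)))))) h) (g h)))) (\f.(\g.(\h.(f (g h)))))) ((\f.(\g.(\h.(f (g h))))) w)) v)
Term 2: ((((\f.(\h.((((\g.(\f.(\h.((g h) (f h))))) (\g.(\f.(\h.(g (f h)))))) h) (f h)))) (\g.(\f.(\h.(g (f h)))))) ((\g.(\f.(\h.(g (f h))))) w)) v)
Alpha-equivalence: compare structure up to binder renaming.
Result: True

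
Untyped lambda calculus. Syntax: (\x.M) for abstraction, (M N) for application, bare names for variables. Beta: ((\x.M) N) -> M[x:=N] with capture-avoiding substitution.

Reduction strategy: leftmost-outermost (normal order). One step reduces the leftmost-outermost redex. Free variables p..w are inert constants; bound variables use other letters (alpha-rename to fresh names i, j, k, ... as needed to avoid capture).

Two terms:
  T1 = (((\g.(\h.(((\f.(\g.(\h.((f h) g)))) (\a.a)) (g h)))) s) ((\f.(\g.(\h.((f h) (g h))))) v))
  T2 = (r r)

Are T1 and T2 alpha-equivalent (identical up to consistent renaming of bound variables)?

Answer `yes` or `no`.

Answer: no

Derivation:
Term 1: (((\g.(\h.(((\f.(\g.(\h.((f h) g)))) (\a.a)) (g h)))) s) ((\f.(\g.(\h.((f h) (g h))))) v))
Term 2: (r r)
Alpha-equivalence: compare structure up to binder renaming.
Result: False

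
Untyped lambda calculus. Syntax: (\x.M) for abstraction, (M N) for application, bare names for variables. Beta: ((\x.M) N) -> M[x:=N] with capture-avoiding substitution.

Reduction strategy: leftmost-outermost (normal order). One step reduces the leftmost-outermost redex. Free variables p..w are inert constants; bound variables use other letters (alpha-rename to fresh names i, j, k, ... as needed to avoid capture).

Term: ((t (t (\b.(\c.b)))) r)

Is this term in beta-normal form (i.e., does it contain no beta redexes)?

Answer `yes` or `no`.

Answer: yes

Derivation:
Term: ((t (t (\b.(\c.b)))) r)
No beta redexes found.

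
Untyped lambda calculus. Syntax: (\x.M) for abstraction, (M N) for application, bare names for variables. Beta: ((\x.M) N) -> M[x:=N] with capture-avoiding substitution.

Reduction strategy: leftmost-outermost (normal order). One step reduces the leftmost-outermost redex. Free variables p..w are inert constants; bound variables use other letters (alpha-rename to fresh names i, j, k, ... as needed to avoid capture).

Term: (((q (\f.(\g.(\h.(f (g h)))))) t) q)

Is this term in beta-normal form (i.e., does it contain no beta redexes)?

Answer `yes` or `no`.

Term: (((q (\f.(\g.(\h.(f (g h)))))) t) q)
No beta redexes found.

Answer: yes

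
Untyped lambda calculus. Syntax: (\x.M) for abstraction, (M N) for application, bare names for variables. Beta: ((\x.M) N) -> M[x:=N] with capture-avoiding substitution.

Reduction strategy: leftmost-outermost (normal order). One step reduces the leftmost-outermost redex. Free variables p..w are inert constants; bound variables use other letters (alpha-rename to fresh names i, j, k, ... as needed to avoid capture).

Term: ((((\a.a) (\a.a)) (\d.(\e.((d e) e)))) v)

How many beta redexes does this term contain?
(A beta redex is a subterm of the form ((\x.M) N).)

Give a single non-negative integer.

Answer: 1

Derivation:
Term: ((((\a.a) (\a.a)) (\d.(\e.((d e) e)))) v)
  Redex: ((\a.a) (\a.a))
Total redexes: 1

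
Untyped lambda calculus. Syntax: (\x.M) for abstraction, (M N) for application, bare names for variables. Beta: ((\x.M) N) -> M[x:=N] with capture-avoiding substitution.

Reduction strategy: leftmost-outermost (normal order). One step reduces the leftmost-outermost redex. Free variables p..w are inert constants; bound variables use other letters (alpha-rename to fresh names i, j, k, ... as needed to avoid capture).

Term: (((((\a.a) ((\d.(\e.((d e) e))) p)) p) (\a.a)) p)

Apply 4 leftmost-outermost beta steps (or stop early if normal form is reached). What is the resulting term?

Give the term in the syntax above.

Answer: ((((p p) p) (\a.a)) p)

Derivation:
Step 0: (((((\a.a) ((\d.(\e.((d e) e))) p)) p) (\a.a)) p)
Step 1: (((((\d.(\e.((d e) e))) p) p) (\a.a)) p)
Step 2: ((((\e.((p e) e)) p) (\a.a)) p)
Step 3: ((((p p) p) (\a.a)) p)
Step 4: (normal form reached)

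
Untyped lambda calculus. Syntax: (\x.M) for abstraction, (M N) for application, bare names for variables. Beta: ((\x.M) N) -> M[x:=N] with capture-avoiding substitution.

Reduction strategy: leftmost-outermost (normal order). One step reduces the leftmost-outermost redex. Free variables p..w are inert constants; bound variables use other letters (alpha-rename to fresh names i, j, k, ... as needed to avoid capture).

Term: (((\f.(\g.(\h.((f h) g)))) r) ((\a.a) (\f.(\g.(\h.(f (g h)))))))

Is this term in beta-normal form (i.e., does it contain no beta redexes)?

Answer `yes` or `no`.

Answer: no

Derivation:
Term: (((\f.(\g.(\h.((f h) g)))) r) ((\a.a) (\f.(\g.(\h.(f (g h)))))))
Found 2 beta redex(es).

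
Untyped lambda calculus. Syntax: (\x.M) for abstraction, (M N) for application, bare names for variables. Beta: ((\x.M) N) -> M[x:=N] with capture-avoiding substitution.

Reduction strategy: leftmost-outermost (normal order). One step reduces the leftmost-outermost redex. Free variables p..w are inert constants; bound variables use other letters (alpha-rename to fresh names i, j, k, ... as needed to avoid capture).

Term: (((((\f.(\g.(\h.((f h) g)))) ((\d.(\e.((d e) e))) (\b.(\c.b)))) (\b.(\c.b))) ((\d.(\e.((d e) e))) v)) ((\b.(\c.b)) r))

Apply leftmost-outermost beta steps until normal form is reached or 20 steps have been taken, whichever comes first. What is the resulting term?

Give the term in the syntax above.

Answer: (((v (\b.(\c.b))) (\b.(\c.b))) (\c.r))

Derivation:
Step 0: (((((\f.(\g.(\h.((f h) g)))) ((\d.(\e.((d e) e))) (\b.(\c.b)))) (\b.(\c.b))) ((\d.(\e.((d e) e))) v)) ((\b.(\c.b)) r))
Step 1: ((((\g.(\h.((((\d.(\e.((d e) e))) (\b.(\c.b))) h) g))) (\b.(\c.b))) ((\d.(\e.((d e) e))) v)) ((\b.(\c.b)) r))
Step 2: (((\h.((((\d.(\e.((d e) e))) (\b.(\c.b))) h) (\b.(\c.b)))) ((\d.(\e.((d e) e))) v)) ((\b.(\c.b)) r))
Step 3: (((((\d.(\e.((d e) e))) (\b.(\c.b))) ((\d.(\e.((d e) e))) v)) (\b.(\c.b))) ((\b.(\c.b)) r))
Step 4: ((((\e.(((\b.(\c.b)) e) e)) ((\d.(\e.((d e) e))) v)) (\b.(\c.b))) ((\b.(\c.b)) r))
Step 5: (((((\b.(\c.b)) ((\d.(\e.((d e) e))) v)) ((\d.(\e.((d e) e))) v)) (\b.(\c.b))) ((\b.(\c.b)) r))
Step 6: ((((\c.((\d.(\e.((d e) e))) v)) ((\d.(\e.((d e) e))) v)) (\b.(\c.b))) ((\b.(\c.b)) r))
Step 7: ((((\d.(\e.((d e) e))) v) (\b.(\c.b))) ((\b.(\c.b)) r))
Step 8: (((\e.((v e) e)) (\b.(\c.b))) ((\b.(\c.b)) r))
Step 9: (((v (\b.(\c.b))) (\b.(\c.b))) ((\b.(\c.b)) r))
Step 10: (((v (\b.(\c.b))) (\b.(\c.b))) (\c.r))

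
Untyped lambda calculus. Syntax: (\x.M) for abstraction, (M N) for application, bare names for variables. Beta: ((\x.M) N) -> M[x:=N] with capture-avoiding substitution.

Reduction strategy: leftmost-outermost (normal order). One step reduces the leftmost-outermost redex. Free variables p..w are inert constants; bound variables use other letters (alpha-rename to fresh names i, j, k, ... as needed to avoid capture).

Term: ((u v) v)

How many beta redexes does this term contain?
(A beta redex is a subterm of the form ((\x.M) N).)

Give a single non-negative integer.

Answer: 0

Derivation:
Term: ((u v) v)
  (no redexes)
Total redexes: 0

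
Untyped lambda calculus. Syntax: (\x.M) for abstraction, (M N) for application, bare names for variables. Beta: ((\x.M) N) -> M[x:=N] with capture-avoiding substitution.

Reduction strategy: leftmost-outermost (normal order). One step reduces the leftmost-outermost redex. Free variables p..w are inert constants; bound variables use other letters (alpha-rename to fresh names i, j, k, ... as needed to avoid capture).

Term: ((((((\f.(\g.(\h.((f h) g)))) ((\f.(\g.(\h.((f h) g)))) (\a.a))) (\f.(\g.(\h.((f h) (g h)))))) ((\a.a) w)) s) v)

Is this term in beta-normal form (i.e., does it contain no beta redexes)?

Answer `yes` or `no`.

Term: ((((((\f.(\g.(\h.((f h) g)))) ((\f.(\g.(\h.((f h) g)))) (\a.a))) (\f.(\g.(\h.((f h) (g h)))))) ((\a.a) w)) s) v)
Found 3 beta redex(es).

Answer: no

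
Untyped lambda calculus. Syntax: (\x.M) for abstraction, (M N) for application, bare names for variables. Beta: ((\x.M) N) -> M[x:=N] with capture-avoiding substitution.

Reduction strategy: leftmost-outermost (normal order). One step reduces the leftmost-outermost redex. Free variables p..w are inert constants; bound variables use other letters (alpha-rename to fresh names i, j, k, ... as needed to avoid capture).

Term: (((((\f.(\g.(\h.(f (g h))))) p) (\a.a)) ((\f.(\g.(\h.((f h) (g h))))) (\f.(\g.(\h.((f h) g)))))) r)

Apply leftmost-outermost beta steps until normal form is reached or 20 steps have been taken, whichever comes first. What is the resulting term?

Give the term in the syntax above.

Step 0: (((((\f.(\g.(\h.(f (g h))))) p) (\a.a)) ((\f.(\g.(\h.((f h) (g h))))) (\f.(\g.(\h.((f h) g)))))) r)
Step 1: ((((\g.(\h.(p (g h)))) (\a.a)) ((\f.(\g.(\h.((f h) (g h))))) (\f.(\g.(\h.((f h) g)))))) r)
Step 2: (((\h.(p ((\a.a) h))) ((\f.(\g.(\h.((f h) (g h))))) (\f.(\g.(\h.((f h) g)))))) r)
Step 3: ((p ((\a.a) ((\f.(\g.(\h.((f h) (g h))))) (\f.(\g.(\h.((f h) g))))))) r)
Step 4: ((p ((\f.(\g.(\h.((f h) (g h))))) (\f.(\g.(\h.((f h) g)))))) r)
Step 5: ((p (\g.(\h.(((\f.(\g.(\h.((f h) g)))) h) (g h))))) r)
Step 6: ((p (\g.(\h.((\g.(\i.((h i) g))) (g h))))) r)
Step 7: ((p (\g.(\h.(\i.((h i) (g h)))))) r)

Answer: ((p (\g.(\h.(\i.((h i) (g h)))))) r)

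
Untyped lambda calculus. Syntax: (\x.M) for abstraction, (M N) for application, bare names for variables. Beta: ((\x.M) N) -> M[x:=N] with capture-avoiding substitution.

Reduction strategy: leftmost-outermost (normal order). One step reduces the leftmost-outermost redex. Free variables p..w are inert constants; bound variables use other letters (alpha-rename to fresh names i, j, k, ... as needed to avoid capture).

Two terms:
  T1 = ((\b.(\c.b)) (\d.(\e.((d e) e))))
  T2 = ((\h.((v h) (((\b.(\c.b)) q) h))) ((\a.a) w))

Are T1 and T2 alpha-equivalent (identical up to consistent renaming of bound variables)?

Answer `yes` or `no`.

Answer: no

Derivation:
Term 1: ((\b.(\c.b)) (\d.(\e.((d e) e))))
Term 2: ((\h.((v h) (((\b.(\c.b)) q) h))) ((\a.a) w))
Alpha-equivalence: compare structure up to binder renaming.
Result: False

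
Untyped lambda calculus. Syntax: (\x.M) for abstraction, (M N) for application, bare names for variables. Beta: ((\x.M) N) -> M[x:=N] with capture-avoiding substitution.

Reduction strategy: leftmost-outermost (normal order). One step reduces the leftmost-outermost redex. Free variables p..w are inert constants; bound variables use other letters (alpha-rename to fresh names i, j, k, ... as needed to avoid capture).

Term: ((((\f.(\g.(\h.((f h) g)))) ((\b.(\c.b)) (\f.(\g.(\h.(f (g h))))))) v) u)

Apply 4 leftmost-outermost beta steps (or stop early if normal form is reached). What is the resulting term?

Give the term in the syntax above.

Answer: (((\c.(\f.(\g.(\h.(f (g h)))))) u) v)

Derivation:
Step 0: ((((\f.(\g.(\h.((f h) g)))) ((\b.(\c.b)) (\f.(\g.(\h.(f (g h))))))) v) u)
Step 1: (((\g.(\h.((((\b.(\c.b)) (\f.(\g.(\h.(f (g h)))))) h) g))) v) u)
Step 2: ((\h.((((\b.(\c.b)) (\f.(\g.(\h.(f (g h)))))) h) v)) u)
Step 3: ((((\b.(\c.b)) (\f.(\g.(\h.(f (g h)))))) u) v)
Step 4: (((\c.(\f.(\g.(\h.(f (g h)))))) u) v)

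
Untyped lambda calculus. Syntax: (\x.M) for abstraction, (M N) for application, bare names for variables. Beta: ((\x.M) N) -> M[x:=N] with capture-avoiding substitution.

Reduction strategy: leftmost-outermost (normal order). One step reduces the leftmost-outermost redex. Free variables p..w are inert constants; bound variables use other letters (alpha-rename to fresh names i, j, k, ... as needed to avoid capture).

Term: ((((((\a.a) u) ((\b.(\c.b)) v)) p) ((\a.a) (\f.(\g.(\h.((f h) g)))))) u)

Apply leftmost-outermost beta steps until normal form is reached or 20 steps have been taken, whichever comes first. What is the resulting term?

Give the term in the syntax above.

Step 0: ((((((\a.a) u) ((\b.(\c.b)) v)) p) ((\a.a) (\f.(\g.(\h.((f h) g)))))) u)
Step 1: ((((u ((\b.(\c.b)) v)) p) ((\a.a) (\f.(\g.(\h.((f h) g)))))) u)
Step 2: ((((u (\c.v)) p) ((\a.a) (\f.(\g.(\h.((f h) g)))))) u)
Step 3: ((((u (\c.v)) p) (\f.(\g.(\h.((f h) g))))) u)

Answer: ((((u (\c.v)) p) (\f.(\g.(\h.((f h) g))))) u)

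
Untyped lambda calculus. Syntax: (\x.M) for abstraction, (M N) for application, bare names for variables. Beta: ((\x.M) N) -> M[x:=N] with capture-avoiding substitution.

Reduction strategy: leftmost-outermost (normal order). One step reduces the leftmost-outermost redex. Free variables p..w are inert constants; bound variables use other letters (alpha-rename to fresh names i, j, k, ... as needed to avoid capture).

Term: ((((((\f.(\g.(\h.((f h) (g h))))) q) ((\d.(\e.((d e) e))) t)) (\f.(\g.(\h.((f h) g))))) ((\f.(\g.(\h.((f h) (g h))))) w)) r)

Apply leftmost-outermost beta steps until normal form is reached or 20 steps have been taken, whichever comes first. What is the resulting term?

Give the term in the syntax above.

Answer: ((((q (\f.(\g.(\h.((f h) g))))) ((t (\f.(\g.(\h.((f h) g))))) (\f.(\g.(\h.((f h) g)))))) (\g.(\h.((w h) (g h))))) r)

Derivation:
Step 0: ((((((\f.(\g.(\h.((f h) (g h))))) q) ((\d.(\e.((d e) e))) t)) (\f.(\g.(\h.((f h) g))))) ((\f.(\g.(\h.((f h) (g h))))) w)) r)
Step 1: (((((\g.(\h.((q h) (g h)))) ((\d.(\e.((d e) e))) t)) (\f.(\g.(\h.((f h) g))))) ((\f.(\g.(\h.((f h) (g h))))) w)) r)
Step 2: ((((\h.((q h) (((\d.(\e.((d e) e))) t) h))) (\f.(\g.(\h.((f h) g))))) ((\f.(\g.(\h.((f h) (g h))))) w)) r)
Step 3: ((((q (\f.(\g.(\h.((f h) g))))) (((\d.(\e.((d e) e))) t) (\f.(\g.(\h.((f h) g)))))) ((\f.(\g.(\h.((f h) (g h))))) w)) r)
Step 4: ((((q (\f.(\g.(\h.((f h) g))))) ((\e.((t e) e)) (\f.(\g.(\h.((f h) g)))))) ((\f.(\g.(\h.((f h) (g h))))) w)) r)
Step 5: ((((q (\f.(\g.(\h.((f h) g))))) ((t (\f.(\g.(\h.((f h) g))))) (\f.(\g.(\h.((f h) g)))))) ((\f.(\g.(\h.((f h) (g h))))) w)) r)
Step 6: ((((q (\f.(\g.(\h.((f h) g))))) ((t (\f.(\g.(\h.((f h) g))))) (\f.(\g.(\h.((f h) g)))))) (\g.(\h.((w h) (g h))))) r)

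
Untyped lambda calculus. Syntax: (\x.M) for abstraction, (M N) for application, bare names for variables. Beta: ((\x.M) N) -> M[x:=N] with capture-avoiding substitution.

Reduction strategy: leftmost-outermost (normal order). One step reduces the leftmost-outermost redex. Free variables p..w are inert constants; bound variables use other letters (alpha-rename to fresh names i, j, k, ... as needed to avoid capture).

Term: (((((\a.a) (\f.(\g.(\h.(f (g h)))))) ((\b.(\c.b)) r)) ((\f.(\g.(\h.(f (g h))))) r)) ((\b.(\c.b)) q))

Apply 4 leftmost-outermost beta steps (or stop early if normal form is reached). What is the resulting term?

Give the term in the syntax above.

Step 0: (((((\a.a) (\f.(\g.(\h.(f (g h)))))) ((\b.(\c.b)) r)) ((\f.(\g.(\h.(f (g h))))) r)) ((\b.(\c.b)) q))
Step 1: ((((\f.(\g.(\h.(f (g h))))) ((\b.(\c.b)) r)) ((\f.(\g.(\h.(f (g h))))) r)) ((\b.(\c.b)) q))
Step 2: (((\g.(\h.(((\b.(\c.b)) r) (g h)))) ((\f.(\g.(\h.(f (g h))))) r)) ((\b.(\c.b)) q))
Step 3: ((\h.(((\b.(\c.b)) r) (((\f.(\g.(\h.(f (g h))))) r) h))) ((\b.(\c.b)) q))
Step 4: (((\b.(\c.b)) r) (((\f.(\g.(\h.(f (g h))))) r) ((\b.(\c.b)) q)))

Answer: (((\b.(\c.b)) r) (((\f.(\g.(\h.(f (g h))))) r) ((\b.(\c.b)) q)))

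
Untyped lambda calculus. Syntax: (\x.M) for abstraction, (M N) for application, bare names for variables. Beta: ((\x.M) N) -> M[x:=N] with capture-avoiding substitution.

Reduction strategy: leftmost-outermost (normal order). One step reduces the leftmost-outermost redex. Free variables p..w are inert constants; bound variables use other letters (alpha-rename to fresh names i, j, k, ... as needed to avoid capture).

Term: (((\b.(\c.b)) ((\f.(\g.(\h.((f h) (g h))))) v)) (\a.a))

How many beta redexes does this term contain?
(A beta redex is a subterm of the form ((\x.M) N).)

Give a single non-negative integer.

Term: (((\b.(\c.b)) ((\f.(\g.(\h.((f h) (g h))))) v)) (\a.a))
  Redex: ((\b.(\c.b)) ((\f.(\g.(\h.((f h) (g h))))) v))
  Redex: ((\f.(\g.(\h.((f h) (g h))))) v)
Total redexes: 2

Answer: 2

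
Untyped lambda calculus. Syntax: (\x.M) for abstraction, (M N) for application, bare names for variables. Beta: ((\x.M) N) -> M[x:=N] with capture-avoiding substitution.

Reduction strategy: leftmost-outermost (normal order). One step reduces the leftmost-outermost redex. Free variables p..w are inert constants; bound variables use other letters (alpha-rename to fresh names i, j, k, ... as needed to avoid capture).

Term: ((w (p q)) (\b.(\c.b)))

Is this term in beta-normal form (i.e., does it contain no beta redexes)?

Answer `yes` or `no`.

Answer: yes

Derivation:
Term: ((w (p q)) (\b.(\c.b)))
No beta redexes found.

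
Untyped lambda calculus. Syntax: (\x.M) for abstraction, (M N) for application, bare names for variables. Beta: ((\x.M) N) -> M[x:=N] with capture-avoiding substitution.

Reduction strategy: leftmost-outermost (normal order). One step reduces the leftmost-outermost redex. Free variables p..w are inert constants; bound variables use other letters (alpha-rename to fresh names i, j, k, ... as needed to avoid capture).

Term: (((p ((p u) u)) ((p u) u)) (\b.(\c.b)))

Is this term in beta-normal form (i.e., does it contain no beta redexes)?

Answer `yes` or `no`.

Term: (((p ((p u) u)) ((p u) u)) (\b.(\c.b)))
No beta redexes found.

Answer: yes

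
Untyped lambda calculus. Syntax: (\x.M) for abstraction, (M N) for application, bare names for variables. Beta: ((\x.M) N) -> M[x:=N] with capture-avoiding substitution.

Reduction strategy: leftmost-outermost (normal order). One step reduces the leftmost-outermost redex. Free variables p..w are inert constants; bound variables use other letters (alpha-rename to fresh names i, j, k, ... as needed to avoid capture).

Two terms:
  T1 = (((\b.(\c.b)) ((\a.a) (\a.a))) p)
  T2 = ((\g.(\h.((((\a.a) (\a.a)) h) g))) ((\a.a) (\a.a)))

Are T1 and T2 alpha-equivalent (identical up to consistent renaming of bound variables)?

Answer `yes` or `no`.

Term 1: (((\b.(\c.b)) ((\a.a) (\a.a))) p)
Term 2: ((\g.(\h.((((\a.a) (\a.a)) h) g))) ((\a.a) (\a.a)))
Alpha-equivalence: compare structure up to binder renaming.
Result: False

Answer: no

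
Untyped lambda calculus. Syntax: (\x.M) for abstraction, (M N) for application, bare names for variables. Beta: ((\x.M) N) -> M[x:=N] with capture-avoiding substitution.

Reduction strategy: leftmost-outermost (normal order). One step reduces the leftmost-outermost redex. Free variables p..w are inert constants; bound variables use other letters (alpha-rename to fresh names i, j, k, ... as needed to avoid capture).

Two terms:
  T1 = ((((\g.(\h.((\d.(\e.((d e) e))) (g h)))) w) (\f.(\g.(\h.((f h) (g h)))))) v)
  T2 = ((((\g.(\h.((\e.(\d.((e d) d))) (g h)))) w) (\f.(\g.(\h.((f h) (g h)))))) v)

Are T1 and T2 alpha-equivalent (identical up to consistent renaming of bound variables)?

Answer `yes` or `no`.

Term 1: ((((\g.(\h.((\d.(\e.((d e) e))) (g h)))) w) (\f.(\g.(\h.((f h) (g h)))))) v)
Term 2: ((((\g.(\h.((\e.(\d.((e d) d))) (g h)))) w) (\f.(\g.(\h.((f h) (g h)))))) v)
Alpha-equivalence: compare structure up to binder renaming.
Result: True

Answer: yes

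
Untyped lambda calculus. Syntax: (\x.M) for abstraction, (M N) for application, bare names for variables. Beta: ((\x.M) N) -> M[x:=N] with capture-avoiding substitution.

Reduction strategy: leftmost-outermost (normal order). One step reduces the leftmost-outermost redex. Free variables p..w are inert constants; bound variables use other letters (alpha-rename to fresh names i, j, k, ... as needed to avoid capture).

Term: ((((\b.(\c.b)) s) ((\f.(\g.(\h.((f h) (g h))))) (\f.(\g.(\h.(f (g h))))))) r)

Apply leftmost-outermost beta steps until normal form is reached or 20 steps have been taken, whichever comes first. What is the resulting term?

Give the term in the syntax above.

Answer: (s r)

Derivation:
Step 0: ((((\b.(\c.b)) s) ((\f.(\g.(\h.((f h) (g h))))) (\f.(\g.(\h.(f (g h))))))) r)
Step 1: (((\c.s) ((\f.(\g.(\h.((f h) (g h))))) (\f.(\g.(\h.(f (g h))))))) r)
Step 2: (s r)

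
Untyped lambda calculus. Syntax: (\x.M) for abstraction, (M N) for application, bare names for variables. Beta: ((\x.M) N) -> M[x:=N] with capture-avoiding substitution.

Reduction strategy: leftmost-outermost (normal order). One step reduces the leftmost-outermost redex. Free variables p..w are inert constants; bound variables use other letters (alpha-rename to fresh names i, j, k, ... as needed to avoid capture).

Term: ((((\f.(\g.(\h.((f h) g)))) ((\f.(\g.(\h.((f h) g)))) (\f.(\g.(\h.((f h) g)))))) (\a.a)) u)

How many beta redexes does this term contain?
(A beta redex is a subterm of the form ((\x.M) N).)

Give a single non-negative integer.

Term: ((((\f.(\g.(\h.((f h) g)))) ((\f.(\g.(\h.((f h) g)))) (\f.(\g.(\h.((f h) g)))))) (\a.a)) u)
  Redex: ((\f.(\g.(\h.((f h) g)))) ((\f.(\g.(\h.((f h) g)))) (\f.(\g.(\h.((f h) g))))))
  Redex: ((\f.(\g.(\h.((f h) g)))) (\f.(\g.(\h.((f h) g)))))
Total redexes: 2

Answer: 2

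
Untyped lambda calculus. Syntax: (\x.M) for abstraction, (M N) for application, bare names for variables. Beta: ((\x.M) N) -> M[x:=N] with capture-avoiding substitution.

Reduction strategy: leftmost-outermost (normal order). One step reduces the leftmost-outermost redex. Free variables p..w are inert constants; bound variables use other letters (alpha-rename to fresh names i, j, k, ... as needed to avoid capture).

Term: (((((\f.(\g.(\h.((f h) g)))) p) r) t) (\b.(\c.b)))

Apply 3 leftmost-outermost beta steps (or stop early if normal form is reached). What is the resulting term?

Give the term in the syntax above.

Step 0: (((((\f.(\g.(\h.((f h) g)))) p) r) t) (\b.(\c.b)))
Step 1: ((((\g.(\h.((p h) g))) r) t) (\b.(\c.b)))
Step 2: (((\h.((p h) r)) t) (\b.(\c.b)))
Step 3: (((p t) r) (\b.(\c.b)))

Answer: (((p t) r) (\b.(\c.b)))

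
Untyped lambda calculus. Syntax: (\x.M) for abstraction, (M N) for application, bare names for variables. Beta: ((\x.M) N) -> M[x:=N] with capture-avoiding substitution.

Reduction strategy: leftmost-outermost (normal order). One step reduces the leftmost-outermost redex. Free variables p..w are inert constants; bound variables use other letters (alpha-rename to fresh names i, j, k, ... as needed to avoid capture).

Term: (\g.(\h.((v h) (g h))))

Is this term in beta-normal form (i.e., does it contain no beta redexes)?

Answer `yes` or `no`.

Term: (\g.(\h.((v h) (g h))))
No beta redexes found.

Answer: yes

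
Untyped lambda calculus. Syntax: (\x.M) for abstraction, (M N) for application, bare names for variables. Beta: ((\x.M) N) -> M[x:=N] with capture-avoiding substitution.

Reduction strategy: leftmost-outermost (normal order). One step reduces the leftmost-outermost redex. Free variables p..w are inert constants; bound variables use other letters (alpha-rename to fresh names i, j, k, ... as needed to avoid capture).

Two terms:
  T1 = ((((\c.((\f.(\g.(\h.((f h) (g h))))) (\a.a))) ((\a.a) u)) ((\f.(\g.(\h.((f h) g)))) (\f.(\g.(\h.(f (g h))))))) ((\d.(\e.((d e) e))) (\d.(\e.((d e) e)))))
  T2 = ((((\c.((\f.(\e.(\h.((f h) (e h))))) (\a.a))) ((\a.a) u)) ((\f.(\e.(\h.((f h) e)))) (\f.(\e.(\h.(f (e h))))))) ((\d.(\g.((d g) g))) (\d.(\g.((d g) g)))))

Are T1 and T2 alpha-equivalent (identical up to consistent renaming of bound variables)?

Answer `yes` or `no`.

Term 1: ((((\c.((\f.(\g.(\h.((f h) (g h))))) (\a.a))) ((\a.a) u)) ((\f.(\g.(\h.((f h) g)))) (\f.(\g.(\h.(f (g h))))))) ((\d.(\e.((d e) e))) (\d.(\e.((d e) e)))))
Term 2: ((((\c.((\f.(\e.(\h.((f h) (e h))))) (\a.a))) ((\a.a) u)) ((\f.(\e.(\h.((f h) e)))) (\f.(\e.(\h.(f (e h))))))) ((\d.(\g.((d g) g))) (\d.(\g.((d g) g)))))
Alpha-equivalence: compare structure up to binder renaming.
Result: True

Answer: yes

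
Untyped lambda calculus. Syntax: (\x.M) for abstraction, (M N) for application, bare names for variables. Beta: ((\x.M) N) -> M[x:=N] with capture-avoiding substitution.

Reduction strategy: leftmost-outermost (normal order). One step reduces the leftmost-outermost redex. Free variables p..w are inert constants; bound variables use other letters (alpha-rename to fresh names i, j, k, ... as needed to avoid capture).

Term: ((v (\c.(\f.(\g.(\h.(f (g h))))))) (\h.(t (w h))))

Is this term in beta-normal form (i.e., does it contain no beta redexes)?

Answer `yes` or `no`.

Term: ((v (\c.(\f.(\g.(\h.(f (g h))))))) (\h.(t (w h))))
No beta redexes found.

Answer: yes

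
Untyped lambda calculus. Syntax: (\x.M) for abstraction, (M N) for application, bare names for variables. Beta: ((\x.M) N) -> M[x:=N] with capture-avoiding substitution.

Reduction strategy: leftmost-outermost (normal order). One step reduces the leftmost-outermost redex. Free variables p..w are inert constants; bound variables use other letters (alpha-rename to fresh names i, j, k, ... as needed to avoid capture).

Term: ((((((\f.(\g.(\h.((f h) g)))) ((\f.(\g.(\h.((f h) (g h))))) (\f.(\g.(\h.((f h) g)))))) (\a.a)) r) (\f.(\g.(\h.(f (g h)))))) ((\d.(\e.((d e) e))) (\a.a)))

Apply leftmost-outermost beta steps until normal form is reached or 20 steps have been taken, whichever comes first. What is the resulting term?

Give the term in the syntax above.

Step 0: ((((((\f.(\g.(\h.((f h) g)))) ((\f.(\g.(\h.((f h) (g h))))) (\f.(\g.(\h.((f h) g)))))) (\a.a)) r) (\f.(\g.(\h.(f (g h)))))) ((\d.(\e.((d e) e))) (\a.a)))
Step 1: (((((\g.(\h.((((\f.(\g.(\h.((f h) (g h))))) (\f.(\g.(\h.((f h) g))))) h) g))) (\a.a)) r) (\f.(\g.(\h.(f (g h)))))) ((\d.(\e.((d e) e))) (\a.a)))
Step 2: ((((\h.((((\f.(\g.(\h.((f h) (g h))))) (\f.(\g.(\h.((f h) g))))) h) (\a.a))) r) (\f.(\g.(\h.(f (g h)))))) ((\d.(\e.((d e) e))) (\a.a)))
Step 3: ((((((\f.(\g.(\h.((f h) (g h))))) (\f.(\g.(\h.((f h) g))))) r) (\a.a)) (\f.(\g.(\h.(f (g h)))))) ((\d.(\e.((d e) e))) (\a.a)))
Step 4: (((((\g.(\h.(((\f.(\g.(\h.((f h) g)))) h) (g h)))) r) (\a.a)) (\f.(\g.(\h.(f (g h)))))) ((\d.(\e.((d e) e))) (\a.a)))
Step 5: ((((\h.(((\f.(\g.(\h.((f h) g)))) h) (r h))) (\a.a)) (\f.(\g.(\h.(f (g h)))))) ((\d.(\e.((d e) e))) (\a.a)))
Step 6: (((((\f.(\g.(\h.((f h) g)))) (\a.a)) (r (\a.a))) (\f.(\g.(\h.(f (g h)))))) ((\d.(\e.((d e) e))) (\a.a)))
Step 7: ((((\g.(\h.(((\a.a) h) g))) (r (\a.a))) (\f.(\g.(\h.(f (g h)))))) ((\d.(\e.((d e) e))) (\a.a)))
Step 8: (((\h.(((\a.a) h) (r (\a.a)))) (\f.(\g.(\h.(f (g h)))))) ((\d.(\e.((d e) e))) (\a.a)))
Step 9: ((((\a.a) (\f.(\g.(\h.(f (g h)))))) (r (\a.a))) ((\d.(\e.((d e) e))) (\a.a)))
Step 10: (((\f.(\g.(\h.(f (g h))))) (r (\a.a))) ((\d.(\e.((d e) e))) (\a.a)))
Step 11: ((\g.(\h.((r (\a.a)) (g h)))) ((\d.(\e.((d e) e))) (\a.a)))
Step 12: (\h.((r (\a.a)) (((\d.(\e.((d e) e))) (\a.a)) h)))
Step 13: (\h.((r (\a.a)) ((\e.(((\a.a) e) e)) h)))
Step 14: (\h.((r (\a.a)) (((\a.a) h) h)))
Step 15: (\h.((r (\a.a)) (h h)))

Answer: (\h.((r (\a.a)) (h h)))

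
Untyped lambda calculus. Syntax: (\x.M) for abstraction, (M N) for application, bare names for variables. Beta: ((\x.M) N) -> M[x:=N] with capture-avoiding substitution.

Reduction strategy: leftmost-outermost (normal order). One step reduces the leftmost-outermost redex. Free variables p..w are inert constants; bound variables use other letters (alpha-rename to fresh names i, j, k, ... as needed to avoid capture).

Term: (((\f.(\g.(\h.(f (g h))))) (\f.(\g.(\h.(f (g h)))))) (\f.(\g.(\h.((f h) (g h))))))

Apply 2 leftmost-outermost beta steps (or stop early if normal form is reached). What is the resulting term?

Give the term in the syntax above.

Answer: (\h.((\f.(\g.(\h.(f (g h))))) ((\f.(\g.(\h.((f h) (g h))))) h)))

Derivation:
Step 0: (((\f.(\g.(\h.(f (g h))))) (\f.(\g.(\h.(f (g h)))))) (\f.(\g.(\h.((f h) (g h))))))
Step 1: ((\g.(\h.((\f.(\g.(\h.(f (g h))))) (g h)))) (\f.(\g.(\h.((f h) (g h))))))
Step 2: (\h.((\f.(\g.(\h.(f (g h))))) ((\f.(\g.(\h.((f h) (g h))))) h)))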